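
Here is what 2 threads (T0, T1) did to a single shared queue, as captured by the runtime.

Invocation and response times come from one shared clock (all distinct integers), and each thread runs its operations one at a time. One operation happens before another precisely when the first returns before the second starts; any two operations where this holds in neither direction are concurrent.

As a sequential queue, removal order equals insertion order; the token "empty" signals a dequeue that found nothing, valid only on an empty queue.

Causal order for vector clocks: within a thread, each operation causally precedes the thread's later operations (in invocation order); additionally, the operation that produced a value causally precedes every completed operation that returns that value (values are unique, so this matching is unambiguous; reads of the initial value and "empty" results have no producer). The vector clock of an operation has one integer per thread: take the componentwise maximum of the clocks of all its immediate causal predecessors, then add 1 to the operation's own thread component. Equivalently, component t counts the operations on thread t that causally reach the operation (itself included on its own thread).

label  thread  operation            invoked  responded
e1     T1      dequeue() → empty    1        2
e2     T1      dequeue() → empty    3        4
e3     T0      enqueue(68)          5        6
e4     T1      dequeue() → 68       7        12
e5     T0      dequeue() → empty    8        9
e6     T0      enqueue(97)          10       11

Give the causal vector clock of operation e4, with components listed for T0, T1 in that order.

root op e1, invoked 1: fresh clock plus T1's own tick → (0, 1)
root op e3, invoked 5: fresh clock plus T0's own tick → (1, 0)
e2, invoked 3, takes VC(e1)=(0, 1) under max, adds 1 for T1 → (0, 2)
e5, invoked 8, takes VC(e3)=(1, 0) under max, adds 1 for T0 → (2, 0)
e6, invoked 10, takes VC(e5)=(2, 0) under max, adds 1 for T0 → (3, 0)
e4, invoked 7, takes VC(e2)=(0, 2), VC(e3)=(1, 0) under max, adds 1 for T1 → (1, 3)
target: VC(e4) = (1, 3)

(1, 3)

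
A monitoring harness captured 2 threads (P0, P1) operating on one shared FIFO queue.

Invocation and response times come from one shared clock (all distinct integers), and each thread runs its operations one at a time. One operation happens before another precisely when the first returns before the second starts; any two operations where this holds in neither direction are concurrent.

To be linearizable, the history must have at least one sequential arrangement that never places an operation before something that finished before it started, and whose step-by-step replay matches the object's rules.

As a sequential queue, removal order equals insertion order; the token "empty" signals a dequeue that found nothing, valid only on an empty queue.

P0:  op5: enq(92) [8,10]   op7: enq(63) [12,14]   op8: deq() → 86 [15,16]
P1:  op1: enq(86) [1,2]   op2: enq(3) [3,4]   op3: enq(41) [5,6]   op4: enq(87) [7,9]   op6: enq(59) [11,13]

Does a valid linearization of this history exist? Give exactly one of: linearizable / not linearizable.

a witness: op1, op2, op3, op4, op5, op6, op7, op8
step 1: op1 enq(86) — queue <86>
step 2: op2 enq(3) — queue <86,3>
step 3: op3 enq(41) — queue <86,3,41>
step 4: op4 enq(87) — queue <86,3,41,87>
step 5: op5 enq(92) — queue <86,3,41,87,92>
step 6: op6 enq(59) — queue <86,3,41,87,92,59>
step 7: op7 enq(63) — queue <86,3,41,87,92,59,63>
step 8: op8 deq() → 86 — queue <3,41,87,92,59,63>

linearizable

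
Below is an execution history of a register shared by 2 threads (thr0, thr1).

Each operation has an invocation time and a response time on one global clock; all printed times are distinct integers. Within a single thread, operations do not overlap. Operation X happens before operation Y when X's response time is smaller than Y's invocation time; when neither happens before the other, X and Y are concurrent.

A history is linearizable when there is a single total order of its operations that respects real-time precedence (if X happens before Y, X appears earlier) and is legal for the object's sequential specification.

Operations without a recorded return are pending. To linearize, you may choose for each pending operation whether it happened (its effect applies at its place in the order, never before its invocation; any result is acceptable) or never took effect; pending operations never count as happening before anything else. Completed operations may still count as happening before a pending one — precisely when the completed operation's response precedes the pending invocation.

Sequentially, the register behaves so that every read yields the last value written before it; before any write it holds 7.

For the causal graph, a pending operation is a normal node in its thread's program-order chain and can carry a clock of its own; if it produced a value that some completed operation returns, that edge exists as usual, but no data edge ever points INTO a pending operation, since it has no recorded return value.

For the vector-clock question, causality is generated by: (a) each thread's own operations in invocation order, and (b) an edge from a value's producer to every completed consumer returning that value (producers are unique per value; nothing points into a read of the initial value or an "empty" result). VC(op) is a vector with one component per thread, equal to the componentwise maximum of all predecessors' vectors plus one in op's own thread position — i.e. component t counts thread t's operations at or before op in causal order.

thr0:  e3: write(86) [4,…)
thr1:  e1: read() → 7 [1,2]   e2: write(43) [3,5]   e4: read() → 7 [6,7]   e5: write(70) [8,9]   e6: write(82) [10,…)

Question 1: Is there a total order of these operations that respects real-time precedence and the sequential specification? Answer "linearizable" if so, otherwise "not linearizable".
not linearizable

the violation lands at event 7, e4's response at time 7: events 1..6 linearize, events 1..7 do not
exactly one order of the 3 completed ops respects real time; the register replay fails
no completion choice of the 1 pending operation (e3) rescues it — every subset was tried
take e1, e2, e4 (pending dropped): step 3 already fails, because e4 read() → 7 cannot occur there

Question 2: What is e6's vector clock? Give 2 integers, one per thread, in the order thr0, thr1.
Answer: (0, 5)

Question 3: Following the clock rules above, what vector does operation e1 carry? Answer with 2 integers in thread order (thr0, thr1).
Answer: (0, 1)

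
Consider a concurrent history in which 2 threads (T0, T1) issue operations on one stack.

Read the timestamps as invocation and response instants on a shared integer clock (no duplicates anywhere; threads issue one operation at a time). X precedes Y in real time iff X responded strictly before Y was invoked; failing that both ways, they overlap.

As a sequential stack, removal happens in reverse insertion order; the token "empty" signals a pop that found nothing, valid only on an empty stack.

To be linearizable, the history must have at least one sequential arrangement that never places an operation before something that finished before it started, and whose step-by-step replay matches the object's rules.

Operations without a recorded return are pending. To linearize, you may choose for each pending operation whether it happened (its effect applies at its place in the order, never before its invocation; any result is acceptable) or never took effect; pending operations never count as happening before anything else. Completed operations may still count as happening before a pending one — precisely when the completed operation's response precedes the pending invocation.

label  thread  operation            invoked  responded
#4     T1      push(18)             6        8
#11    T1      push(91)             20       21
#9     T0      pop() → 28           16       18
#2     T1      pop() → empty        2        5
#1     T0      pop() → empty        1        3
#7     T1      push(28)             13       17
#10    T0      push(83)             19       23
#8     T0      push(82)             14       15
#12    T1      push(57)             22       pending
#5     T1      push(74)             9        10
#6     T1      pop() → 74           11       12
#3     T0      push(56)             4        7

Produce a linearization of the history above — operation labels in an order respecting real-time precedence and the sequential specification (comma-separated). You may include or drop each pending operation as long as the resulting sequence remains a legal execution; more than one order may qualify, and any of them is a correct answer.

#1, #2, #3, #4, #5, #6, #8, #7, #9, #10, #11

1. #1 pop() → empty, leaving stack <>
2. #2 pop() → empty, leaving stack <>
3. #3 push(56), leaving stack <56>
4. #4 push(18), leaving stack <56,18>
5. #5 push(74), leaving stack <56,18,74>
6. #6 pop() → 74, leaving stack <56,18>
7. #8 push(82), leaving stack <56,18,82>
8. #7 push(28), leaving stack <56,18,82,28>
9. #9 pop() → 28, leaving stack <56,18,82>
10. #10 push(83), leaving stack <56,18,82,83>
11. #11 push(91), leaving stack <56,18,82,83,91>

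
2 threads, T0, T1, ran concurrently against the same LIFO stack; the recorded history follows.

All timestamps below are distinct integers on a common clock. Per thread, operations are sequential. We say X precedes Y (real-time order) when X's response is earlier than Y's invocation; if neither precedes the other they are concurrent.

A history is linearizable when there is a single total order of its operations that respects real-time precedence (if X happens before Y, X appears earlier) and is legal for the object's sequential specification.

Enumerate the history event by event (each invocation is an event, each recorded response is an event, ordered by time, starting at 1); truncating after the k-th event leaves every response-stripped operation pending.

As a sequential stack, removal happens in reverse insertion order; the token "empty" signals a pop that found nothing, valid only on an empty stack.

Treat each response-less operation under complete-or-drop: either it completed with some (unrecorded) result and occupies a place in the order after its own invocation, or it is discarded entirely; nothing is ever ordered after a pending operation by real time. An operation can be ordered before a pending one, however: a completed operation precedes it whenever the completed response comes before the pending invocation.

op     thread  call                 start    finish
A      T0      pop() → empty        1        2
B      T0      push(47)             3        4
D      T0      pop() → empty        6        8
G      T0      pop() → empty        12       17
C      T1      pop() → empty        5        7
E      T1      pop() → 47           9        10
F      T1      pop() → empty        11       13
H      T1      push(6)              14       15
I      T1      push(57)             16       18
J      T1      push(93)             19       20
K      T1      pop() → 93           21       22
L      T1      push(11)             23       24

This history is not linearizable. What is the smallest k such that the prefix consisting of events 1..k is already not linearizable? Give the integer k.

8

events 1..7 are linearizable, e.g. via A, B, D, C:
after step 1 (A pop() → empty): stack <>
after step 2 (B push(47)): stack <47>
after step 3 (D pop() (pending, included)): stack <>
after step 4 (C pop() → empty): stack <>
at event 8 (D's time-8 response) nothing linearizes any more
e.g. A, B, C, D: illegal at step 3, since C pop() → empty cannot apply there
e.g. A, B, D, C: illegal at step 3, since D pop() → empty cannot apply there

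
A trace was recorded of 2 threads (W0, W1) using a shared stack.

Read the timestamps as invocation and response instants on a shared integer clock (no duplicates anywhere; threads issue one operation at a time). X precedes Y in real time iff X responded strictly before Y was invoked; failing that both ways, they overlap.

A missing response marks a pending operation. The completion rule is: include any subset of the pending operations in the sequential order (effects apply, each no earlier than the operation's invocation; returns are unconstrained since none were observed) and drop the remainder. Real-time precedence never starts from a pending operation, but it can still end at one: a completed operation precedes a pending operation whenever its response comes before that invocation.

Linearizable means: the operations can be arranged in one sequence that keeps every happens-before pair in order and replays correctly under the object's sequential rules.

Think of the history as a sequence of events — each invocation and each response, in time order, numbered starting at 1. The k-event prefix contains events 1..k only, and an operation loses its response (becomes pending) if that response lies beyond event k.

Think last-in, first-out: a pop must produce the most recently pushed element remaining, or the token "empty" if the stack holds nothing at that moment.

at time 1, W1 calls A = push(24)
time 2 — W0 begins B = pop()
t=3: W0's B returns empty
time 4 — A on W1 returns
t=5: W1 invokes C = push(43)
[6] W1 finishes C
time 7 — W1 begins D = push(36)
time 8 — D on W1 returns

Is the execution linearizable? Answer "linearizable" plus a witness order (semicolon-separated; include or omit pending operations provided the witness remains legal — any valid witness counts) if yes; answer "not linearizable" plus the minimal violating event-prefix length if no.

linearizable — witness: B; A; C; D

1. B pop() → empty, leaving stack <>
2. A push(24), leaving stack <24>
3. C push(43), leaving stack <24,43>
4. D push(36), leaving stack <24,43,36>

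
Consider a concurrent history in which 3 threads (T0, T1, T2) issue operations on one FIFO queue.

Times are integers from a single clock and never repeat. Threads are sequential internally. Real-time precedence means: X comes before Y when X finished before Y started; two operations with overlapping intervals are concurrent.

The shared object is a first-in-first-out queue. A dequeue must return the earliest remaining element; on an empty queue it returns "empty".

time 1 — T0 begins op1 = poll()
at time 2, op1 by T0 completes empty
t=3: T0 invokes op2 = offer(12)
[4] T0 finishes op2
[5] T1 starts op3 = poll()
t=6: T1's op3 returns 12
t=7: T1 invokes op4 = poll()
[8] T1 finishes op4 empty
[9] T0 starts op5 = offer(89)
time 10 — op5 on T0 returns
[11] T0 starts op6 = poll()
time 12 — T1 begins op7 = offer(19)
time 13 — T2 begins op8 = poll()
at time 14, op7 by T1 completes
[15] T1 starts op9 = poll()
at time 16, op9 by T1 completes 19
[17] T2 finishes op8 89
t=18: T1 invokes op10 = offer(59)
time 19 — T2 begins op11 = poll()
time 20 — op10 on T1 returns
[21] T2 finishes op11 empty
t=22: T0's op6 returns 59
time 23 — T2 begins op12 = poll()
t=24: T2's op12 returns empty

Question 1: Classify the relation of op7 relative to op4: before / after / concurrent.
op7 spans [12,14], op4 spans [7,8]
resp(op4)=8 < inv(op7)=12

after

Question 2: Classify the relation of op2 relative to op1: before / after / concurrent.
op2 spans [3,4], op1 spans [1,2]
resp(op1)=2 < inv(op2)=3

after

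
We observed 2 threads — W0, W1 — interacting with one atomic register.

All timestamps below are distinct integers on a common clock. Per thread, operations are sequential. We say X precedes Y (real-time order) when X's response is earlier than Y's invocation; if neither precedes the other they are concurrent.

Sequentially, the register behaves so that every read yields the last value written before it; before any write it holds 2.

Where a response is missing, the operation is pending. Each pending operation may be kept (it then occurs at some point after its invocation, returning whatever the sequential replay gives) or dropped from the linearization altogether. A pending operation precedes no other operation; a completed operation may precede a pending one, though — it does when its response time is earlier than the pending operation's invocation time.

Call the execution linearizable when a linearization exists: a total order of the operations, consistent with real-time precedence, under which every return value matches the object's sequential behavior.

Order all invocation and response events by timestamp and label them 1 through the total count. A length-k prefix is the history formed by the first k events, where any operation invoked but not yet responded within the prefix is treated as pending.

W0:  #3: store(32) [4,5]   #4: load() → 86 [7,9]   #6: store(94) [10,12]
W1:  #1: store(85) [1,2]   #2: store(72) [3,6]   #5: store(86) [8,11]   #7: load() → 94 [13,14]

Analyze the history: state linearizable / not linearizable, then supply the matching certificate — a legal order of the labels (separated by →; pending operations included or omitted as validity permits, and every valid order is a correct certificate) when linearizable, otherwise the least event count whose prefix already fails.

linearizable — witness: #1 → #2 → #3 → #5 → #4 → #6 → #7

1. #1 store(85), leaving value 85
2. #2 store(72), leaving value 72
3. #3 store(32), leaving value 32
4. #5 store(86), leaving value 86
5. #4 load() → 86, leaving value 86
6. #6 store(94), leaving value 94
7. #7 load() → 94, leaving value 94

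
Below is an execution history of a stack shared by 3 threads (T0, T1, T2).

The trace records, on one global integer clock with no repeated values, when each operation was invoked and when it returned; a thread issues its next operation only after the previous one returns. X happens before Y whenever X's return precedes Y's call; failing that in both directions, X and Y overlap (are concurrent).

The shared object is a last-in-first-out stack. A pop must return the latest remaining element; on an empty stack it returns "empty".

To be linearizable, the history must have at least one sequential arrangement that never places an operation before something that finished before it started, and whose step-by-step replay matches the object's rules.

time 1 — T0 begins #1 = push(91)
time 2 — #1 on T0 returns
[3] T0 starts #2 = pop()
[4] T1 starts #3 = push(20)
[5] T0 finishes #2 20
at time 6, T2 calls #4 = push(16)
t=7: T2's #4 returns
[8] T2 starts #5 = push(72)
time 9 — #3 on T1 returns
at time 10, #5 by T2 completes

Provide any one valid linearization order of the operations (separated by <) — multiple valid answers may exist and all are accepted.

#1 < #3 < #2 < #4 < #5

after step 1 (#1 push(91)): stack <91>
after step 2 (#3 push(20)): stack <91,20>
after step 3 (#2 pop() → 20): stack <91>
after step 4 (#4 push(16)): stack <91,16>
after step 5 (#5 push(72)): stack <91,16,72>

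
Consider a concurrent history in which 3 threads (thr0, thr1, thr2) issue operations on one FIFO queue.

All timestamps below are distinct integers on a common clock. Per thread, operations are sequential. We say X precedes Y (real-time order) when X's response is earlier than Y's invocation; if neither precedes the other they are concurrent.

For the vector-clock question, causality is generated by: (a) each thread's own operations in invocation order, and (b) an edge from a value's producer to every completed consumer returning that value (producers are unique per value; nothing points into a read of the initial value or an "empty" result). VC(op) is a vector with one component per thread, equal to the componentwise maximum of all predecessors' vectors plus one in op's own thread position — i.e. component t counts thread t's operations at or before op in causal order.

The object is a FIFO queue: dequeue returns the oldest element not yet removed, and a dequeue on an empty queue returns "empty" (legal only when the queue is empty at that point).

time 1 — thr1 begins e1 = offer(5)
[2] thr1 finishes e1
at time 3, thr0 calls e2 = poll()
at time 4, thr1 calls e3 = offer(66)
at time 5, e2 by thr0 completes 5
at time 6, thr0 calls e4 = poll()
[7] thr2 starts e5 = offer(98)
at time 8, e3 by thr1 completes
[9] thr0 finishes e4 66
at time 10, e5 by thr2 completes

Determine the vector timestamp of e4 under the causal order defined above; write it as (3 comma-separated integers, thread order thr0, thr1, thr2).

(2, 2, 0)

no predecessors for e5 (invoked 7): thr2 increments from zero → (0, 0, 1)
no predecessors for e1 (invoked 1): thr1 increments from zero → (0, 1, 0)
e3 (invocation 4): componentwise max over VC(e1)=(0, 1, 0), +1 at thr1, giving (0, 2, 0)
e2 (invocation 3): componentwise max over VC(e1)=(0, 1, 0), +1 at thr0, giving (1, 1, 0)
e4 (invocation 6): componentwise max over VC(e2)=(1, 1, 0), VC(e3)=(0, 2, 0), +1 at thr0, giving (2, 2, 0)
target: VC(e4) = (2, 2, 0)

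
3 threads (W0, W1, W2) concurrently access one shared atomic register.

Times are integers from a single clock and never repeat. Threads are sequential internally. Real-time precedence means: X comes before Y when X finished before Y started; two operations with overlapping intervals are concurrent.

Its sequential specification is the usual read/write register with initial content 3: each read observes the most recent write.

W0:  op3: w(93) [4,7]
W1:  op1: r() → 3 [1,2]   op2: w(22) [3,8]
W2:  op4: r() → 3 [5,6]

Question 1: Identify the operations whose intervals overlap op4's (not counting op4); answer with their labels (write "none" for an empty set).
Answer: op2, op3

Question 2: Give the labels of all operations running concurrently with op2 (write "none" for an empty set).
Answer: op3, op4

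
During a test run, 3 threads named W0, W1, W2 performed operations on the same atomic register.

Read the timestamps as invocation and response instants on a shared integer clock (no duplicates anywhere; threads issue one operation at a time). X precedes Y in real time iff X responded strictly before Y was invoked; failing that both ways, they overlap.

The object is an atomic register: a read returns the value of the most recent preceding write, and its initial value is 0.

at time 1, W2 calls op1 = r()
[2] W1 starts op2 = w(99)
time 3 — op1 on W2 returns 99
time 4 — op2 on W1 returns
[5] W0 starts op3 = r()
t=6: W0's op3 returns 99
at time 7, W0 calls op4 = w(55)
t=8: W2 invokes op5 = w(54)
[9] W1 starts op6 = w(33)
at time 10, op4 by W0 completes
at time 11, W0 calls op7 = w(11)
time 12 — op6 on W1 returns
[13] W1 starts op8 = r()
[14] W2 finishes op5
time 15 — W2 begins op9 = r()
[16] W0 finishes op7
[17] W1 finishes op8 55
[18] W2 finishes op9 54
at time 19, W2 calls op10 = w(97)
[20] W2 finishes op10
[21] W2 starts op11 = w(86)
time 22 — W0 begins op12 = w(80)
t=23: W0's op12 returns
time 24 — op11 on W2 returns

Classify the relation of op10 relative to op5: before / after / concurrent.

op10 spans [19,20], op5 spans [8,14]
resp(op5)=14 < inv(op10)=19

after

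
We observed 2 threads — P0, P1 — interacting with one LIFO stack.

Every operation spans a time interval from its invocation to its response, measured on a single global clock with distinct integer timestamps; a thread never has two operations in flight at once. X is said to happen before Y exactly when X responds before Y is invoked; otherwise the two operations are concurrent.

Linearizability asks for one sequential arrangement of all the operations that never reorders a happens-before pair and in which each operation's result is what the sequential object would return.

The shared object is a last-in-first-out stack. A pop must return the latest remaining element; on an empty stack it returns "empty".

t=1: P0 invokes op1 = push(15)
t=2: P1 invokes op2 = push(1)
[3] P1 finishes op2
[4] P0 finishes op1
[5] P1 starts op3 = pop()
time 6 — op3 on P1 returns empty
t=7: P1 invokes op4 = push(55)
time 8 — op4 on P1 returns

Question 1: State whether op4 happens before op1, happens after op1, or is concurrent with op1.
Answer: after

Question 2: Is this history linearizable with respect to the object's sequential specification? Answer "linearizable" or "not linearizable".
already the first 6 events (up to op3's response at time 6) admit no linearization; the first 5 still do
2 orders of the 3 completed LIFO stack ops respect real time; none is legal
e.g. op1, op2, op3: illegal at step 3, since op3 pop() → empty cannot apply there
e.g. op2, op1, op3: illegal at step 3, since op3 pop() → empty cannot apply there

not linearizable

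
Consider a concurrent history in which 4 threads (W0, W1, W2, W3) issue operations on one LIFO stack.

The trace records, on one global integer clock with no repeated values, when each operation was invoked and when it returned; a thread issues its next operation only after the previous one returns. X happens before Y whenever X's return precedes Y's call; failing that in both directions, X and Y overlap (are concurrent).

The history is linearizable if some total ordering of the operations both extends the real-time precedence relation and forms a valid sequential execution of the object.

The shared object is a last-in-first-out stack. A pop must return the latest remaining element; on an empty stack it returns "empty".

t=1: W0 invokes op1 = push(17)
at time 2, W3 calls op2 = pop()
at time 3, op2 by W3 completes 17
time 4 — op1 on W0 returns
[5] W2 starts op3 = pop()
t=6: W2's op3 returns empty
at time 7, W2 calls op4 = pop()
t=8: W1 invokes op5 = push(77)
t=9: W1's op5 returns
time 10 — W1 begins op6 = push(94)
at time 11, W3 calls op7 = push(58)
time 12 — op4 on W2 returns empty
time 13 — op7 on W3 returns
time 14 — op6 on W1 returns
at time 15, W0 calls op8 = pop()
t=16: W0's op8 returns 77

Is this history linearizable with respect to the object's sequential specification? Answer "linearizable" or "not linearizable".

not linearizable

cut after 15 events: linearizable; cut after 16 events (op8 responds, time 16): not linearizable
the 8 completed operations admit 16 real-time orders; each fails the LIFO stack replay
take op1, op2, op3, op4, op5, op6, op7, op8: step 8 already fails, because op8 pop() → 77 cannot occur there
take op1, op2, op3, op4, op5, op7, op6, op8: step 8 already fails, because op8 pop() → 77 cannot occur there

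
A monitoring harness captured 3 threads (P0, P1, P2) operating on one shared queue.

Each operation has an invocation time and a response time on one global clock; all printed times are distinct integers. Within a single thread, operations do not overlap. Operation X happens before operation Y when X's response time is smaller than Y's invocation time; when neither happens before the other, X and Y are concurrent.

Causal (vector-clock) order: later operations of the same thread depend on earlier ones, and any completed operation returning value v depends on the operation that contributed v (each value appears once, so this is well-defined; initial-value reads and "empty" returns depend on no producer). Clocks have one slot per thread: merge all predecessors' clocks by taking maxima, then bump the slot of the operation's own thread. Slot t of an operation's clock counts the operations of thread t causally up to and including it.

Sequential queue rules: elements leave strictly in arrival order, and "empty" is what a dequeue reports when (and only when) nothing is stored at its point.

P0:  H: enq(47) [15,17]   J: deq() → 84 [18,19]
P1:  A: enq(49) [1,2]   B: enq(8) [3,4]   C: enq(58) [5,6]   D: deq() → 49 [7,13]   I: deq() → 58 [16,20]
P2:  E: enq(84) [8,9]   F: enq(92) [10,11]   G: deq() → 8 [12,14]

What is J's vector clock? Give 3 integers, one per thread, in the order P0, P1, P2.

(2, 0, 1)

no predecessors for E (invoked 8): P2 increments from zero → (0, 0, 1)
no predecessors for A (invoked 1): P1 increments from zero → (0, 1, 0)
no predecessors for H (invoked 15): P0 increments from zero → (1, 0, 0)
invoked at 10, F merges VC(E)=(0, 0, 1) and bumps P2's slot → (0, 0, 2)
invoked at 3, B merges VC(A)=(0, 1, 0) and bumps P1's slot → (0, 2, 0)
invoked at 5, C merges VC(B)=(0, 2, 0) and bumps P1's slot → (0, 3, 0)
invoked at 18, J merges VC(E)=(0, 0, 1), VC(H)=(1, 0, 0) and bumps P0's slot → (2, 0, 1)
invoked at 7, D merges VC(A)=(0, 1, 0), VC(C)=(0, 3, 0) and bumps P1's slot → (0, 4, 0)
invoked at 12, G merges VC(B)=(0, 2, 0), VC(F)=(0, 0, 2) and bumps P2's slot → (0, 2, 3)
invoked at 16, I merges VC(C)=(0, 3, 0), VC(D)=(0, 4, 0) and bumps P1's slot → (0, 5, 0)
target: VC(J) = (2, 0, 1)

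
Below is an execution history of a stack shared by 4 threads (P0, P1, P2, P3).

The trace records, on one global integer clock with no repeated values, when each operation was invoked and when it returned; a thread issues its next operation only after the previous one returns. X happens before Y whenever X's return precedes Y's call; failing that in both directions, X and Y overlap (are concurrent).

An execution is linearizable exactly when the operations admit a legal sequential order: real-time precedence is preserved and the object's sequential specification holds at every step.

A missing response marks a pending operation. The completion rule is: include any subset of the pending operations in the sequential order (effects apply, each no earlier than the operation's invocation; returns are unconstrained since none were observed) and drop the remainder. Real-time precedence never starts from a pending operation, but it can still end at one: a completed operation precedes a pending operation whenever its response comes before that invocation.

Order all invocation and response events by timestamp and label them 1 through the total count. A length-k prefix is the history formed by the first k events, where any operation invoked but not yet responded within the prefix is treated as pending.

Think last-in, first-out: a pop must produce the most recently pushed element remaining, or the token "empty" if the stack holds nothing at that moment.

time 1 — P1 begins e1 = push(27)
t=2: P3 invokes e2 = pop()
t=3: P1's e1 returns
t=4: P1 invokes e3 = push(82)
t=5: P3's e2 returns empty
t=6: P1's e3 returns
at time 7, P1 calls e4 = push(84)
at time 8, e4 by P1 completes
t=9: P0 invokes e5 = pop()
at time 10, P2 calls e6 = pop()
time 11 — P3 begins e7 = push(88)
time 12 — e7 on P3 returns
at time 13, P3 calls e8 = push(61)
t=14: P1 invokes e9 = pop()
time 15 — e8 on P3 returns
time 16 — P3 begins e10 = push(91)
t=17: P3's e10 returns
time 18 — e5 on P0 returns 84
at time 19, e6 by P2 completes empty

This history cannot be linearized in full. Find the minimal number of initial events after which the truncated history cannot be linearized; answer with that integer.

19

one valid order for events 1..18 is e2, e1, e3, e4, e5, e6, e7, e8, e9, e10:
after step 1 (e2 pop() → empty): stack <>
after step 2 (e1 push(27)): stack <27>
after step 3 (e3 push(82)): stack <27,82>
after step 4 (e4 push(84)): stack <27,82,84>
after step 5 (e5 pop() → 84): stack <27,82>
after step 6 (e6 pop() (pending, included)): stack <27>
after step 7 (e7 push(88)): stack <27,88>
after step 8 (e8 push(61)): stack <27,88,61>
after step 9 (e9 pop() (pending, included)): stack <27,88>
after step 10 (e10 push(91)): stack <27,88,91>
include event 19 — e6 responding at 19 — and every candidate order breaks
no escape via the 1 pending operation (e9): every completion choice fails
one such order, e1, e2, e3, e4, e5, e6, e7, e8, e10 (pending dropped), breaks at step 2 where e2 pop() → empty is illegal
one such order, e1, e2, e3, e4, e5, e7, e6, e8, e10 (pending dropped), breaks at step 2 where e2 pop() → empty is illegal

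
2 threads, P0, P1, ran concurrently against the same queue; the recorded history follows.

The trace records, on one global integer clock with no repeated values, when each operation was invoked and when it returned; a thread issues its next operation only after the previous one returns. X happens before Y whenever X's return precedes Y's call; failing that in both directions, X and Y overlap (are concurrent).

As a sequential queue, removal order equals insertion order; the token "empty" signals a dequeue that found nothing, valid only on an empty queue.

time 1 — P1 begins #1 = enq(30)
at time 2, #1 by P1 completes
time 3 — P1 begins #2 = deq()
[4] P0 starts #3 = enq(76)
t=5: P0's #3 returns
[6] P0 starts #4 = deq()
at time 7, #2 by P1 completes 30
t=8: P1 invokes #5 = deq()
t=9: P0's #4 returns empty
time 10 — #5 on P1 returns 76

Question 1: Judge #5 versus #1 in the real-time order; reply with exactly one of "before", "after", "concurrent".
after

#5 spans [8,10], #1 spans [1,2]
resp(#1)=2 < inv(#5)=8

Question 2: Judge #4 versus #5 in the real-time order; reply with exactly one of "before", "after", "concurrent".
concurrent

#4 spans [6,9], #5 spans [8,10]
the intervals overlap in both directions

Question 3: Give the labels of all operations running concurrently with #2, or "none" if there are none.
#3, #4

overlap test against #2 [3,7]: concurrent iff the interval meets 3..7
#1 [1,2]: before
#3 [4,5]: concurrent
#4 [6,9]: concurrent
#5 [8,10]: after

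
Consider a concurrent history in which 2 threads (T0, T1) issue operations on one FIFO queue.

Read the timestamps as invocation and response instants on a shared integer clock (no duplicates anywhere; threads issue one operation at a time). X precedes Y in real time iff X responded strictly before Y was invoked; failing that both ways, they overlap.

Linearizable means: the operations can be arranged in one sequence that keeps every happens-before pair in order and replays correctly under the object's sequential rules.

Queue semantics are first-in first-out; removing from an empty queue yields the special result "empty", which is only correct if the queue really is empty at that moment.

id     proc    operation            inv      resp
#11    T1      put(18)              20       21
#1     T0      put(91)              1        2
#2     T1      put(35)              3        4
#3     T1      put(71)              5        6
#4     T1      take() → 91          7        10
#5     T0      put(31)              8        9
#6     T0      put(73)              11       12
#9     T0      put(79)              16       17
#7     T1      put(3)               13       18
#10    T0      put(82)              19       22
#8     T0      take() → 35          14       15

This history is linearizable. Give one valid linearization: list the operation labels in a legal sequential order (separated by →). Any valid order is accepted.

after step 1 (#1 put(91)): queue <91>
after step 2 (#2 put(35)): queue <91,35>
after step 3 (#3 put(71)): queue <91,35,71>
after step 4 (#4 take() → 91): queue <35,71>
after step 5 (#5 put(31)): queue <35,71,31>
after step 6 (#6 put(73)): queue <35,71,31,73>
after step 7 (#7 put(3)): queue <35,71,31,73,3>
after step 8 (#8 take() → 35): queue <71,31,73,3>
after step 9 (#9 put(79)): queue <71,31,73,3,79>
after step 10 (#10 put(82)): queue <71,31,73,3,79,82>
after step 11 (#11 put(18)): queue <71,31,73,3,79,82,18>

#1 → #2 → #3 → #4 → #5 → #6 → #7 → #8 → #9 → #10 → #11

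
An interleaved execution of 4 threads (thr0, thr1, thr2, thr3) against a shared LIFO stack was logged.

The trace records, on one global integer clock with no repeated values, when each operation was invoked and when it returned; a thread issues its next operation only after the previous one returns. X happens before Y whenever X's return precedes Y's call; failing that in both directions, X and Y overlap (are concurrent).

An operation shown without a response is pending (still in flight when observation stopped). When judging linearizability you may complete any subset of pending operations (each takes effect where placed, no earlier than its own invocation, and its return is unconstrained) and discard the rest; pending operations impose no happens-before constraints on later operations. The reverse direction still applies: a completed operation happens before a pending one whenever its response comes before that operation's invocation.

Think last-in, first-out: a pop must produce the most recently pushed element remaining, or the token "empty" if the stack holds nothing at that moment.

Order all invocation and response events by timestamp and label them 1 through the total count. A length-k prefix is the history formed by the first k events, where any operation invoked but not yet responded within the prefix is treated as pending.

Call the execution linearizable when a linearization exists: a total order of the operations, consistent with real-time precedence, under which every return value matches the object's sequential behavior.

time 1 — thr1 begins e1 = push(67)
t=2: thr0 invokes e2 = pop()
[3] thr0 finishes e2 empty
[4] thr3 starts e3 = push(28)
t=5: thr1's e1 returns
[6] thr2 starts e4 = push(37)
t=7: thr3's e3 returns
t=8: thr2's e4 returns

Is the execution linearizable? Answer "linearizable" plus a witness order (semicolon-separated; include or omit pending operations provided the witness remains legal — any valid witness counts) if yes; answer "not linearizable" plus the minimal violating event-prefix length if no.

linearizable — witness: e2; e1; e3; e4

1. e2 pop() → empty, leaving stack <>
2. e1 push(67), leaving stack <67>
3. e3 push(28), leaving stack <67,28>
4. e4 push(37), leaving stack <67,28,37>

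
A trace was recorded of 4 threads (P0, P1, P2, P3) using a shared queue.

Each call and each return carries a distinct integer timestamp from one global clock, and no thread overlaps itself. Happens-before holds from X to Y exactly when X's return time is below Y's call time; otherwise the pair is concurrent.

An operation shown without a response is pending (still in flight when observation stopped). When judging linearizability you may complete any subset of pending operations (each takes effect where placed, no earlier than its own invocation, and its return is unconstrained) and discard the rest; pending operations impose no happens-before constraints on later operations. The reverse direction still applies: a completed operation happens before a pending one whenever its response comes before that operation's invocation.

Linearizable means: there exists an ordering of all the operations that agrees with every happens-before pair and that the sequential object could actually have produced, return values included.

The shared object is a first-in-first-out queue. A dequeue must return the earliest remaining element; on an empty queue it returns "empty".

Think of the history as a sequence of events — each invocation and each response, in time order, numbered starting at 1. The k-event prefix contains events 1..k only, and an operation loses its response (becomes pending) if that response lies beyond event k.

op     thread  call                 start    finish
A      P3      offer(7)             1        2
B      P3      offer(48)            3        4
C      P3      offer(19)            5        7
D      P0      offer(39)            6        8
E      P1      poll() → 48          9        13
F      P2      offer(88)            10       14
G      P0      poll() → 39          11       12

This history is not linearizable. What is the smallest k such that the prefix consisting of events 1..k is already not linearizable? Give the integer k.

12

a valid linearization of events 1..11 exists, for instance A, B, C, D:
1. A offer(7), leaving queue <7>
2. B offer(48), leaving queue <7,48>
3. C offer(19), leaving queue <7,48,19>
4. D offer(39), leaving queue <7,48,19,39>
at event 12 (G's time-12 response) nothing linearizes any more
no escape via the 2 pending operations (E, F): every completion choice fails
one such order, A, B, C, D, G (pending dropped), breaks at step 5 where G poll() → 39 is illegal
one such order, A, B, D, C, G (pending dropped), breaks at step 5 where G poll() → 39 is illegal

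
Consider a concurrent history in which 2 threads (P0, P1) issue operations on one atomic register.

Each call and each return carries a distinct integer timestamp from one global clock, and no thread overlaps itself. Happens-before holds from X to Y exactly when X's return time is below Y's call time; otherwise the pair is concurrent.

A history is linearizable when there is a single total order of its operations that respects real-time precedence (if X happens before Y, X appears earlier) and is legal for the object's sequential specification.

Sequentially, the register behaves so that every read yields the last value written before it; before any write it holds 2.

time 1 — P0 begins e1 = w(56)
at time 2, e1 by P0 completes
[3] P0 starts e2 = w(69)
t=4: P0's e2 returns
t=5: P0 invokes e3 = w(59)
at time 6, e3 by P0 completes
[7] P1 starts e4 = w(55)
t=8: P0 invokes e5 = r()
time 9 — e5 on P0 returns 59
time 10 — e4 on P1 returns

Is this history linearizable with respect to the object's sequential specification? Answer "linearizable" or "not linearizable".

a witness: e1, e2, e3, e5, e4
1. e1 w(56), leaving value 56
2. e2 w(69), leaving value 69
3. e3 w(59), leaving value 59
4. e5 r() → 59, leaving value 59
5. e4 w(55), leaving value 55

linearizable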